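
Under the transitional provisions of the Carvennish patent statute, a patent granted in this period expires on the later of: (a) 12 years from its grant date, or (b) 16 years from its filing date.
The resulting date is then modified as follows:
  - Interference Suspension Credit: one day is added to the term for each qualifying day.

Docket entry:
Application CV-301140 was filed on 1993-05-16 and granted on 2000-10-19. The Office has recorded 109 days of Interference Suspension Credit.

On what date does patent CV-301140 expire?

2013-02-05

(a) grant + 12 years → 19 October 2012.
(b) filing + 16 years → 16 May 2009.
Later of the two: 19 October 2012.
Interference Suspension Credit: +109 days → 5 February 2013.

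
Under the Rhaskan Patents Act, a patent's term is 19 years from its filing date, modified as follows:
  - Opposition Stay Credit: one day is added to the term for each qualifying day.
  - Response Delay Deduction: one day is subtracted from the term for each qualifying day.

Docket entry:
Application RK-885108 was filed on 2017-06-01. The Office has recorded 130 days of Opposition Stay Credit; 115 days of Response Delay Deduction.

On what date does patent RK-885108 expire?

Base term: filing date + 19 years → 1 June 2036.
Opposition Stay Credit: +130 days → 9 October 2036.
Response Delay Deduction: −115 days → 16 June 2036.

June 16, 2036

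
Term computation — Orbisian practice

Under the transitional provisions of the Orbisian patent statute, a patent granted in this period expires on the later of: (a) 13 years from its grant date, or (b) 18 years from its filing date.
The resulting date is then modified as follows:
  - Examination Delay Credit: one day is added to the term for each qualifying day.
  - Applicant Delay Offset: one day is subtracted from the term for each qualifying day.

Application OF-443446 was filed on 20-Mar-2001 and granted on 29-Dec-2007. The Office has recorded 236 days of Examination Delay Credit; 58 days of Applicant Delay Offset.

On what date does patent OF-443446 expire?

2021-06-25

(a) grant + 13 years → 29 December 2020.
(b) filing + 18 years → 20 March 2019.
Later of the two: 29 December 2020.
Examination Delay Credit: +236 days → 22 August 2021.
Applicant Delay Offset: −58 days → 25 June 2021.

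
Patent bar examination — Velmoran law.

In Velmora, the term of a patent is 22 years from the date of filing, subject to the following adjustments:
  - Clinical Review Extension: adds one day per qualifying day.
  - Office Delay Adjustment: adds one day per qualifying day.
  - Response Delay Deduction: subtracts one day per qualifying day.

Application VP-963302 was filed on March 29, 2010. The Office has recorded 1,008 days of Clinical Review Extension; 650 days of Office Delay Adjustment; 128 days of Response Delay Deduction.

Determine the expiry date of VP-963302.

June 6, 2036

Base term: filing date + 22 years → 29 March 2032.
Clinical Review Extension: +1008 days → 1 January 2035.
Office Delay Adjustment: +650 days → 12 October 2036.
Response Delay Deduction: −128 days → 6 June 2036.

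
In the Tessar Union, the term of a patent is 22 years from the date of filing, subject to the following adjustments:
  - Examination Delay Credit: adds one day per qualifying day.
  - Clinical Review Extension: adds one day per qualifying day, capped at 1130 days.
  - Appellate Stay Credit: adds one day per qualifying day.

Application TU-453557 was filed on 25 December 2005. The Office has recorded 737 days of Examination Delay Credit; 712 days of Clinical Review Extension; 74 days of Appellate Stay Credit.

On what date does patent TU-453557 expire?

February 25, 2032

Base term: filing date + 22 years → 25 December 2027.
Examination Delay Credit: +737 days → 31 December 2029.
Clinical Review Extension: 712 days (within the 1130-day cap) → +712 days → 13 December 2031.
Appellate Stay Credit: +74 days → 25 February 2032.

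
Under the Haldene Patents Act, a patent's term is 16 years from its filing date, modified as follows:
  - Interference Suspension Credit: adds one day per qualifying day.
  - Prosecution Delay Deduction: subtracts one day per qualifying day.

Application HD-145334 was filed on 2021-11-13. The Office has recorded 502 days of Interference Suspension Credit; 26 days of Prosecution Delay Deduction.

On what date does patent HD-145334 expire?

2039-03-04

Base term: filing date + 16 years → 13 November 2037.
Interference Suspension Credit: +502 days → 30 March 2039.
Prosecution Delay Deduction: −26 days → 4 March 2039.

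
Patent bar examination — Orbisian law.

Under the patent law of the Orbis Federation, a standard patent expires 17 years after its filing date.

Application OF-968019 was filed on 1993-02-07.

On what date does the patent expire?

Filing date + 17 years → 7 February 2010.

2010-02-07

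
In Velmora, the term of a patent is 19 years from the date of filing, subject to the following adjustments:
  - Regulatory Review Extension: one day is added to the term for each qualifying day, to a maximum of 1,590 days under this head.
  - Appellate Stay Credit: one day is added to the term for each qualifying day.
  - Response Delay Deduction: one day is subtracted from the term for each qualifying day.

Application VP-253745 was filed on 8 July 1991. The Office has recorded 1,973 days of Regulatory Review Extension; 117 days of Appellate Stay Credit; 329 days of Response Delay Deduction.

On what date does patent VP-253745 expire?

Base term: filing date + 19 years → 8 July 2010.
Regulatory Review Extension: 1973 days claimed exceeds the 1590-day cap, so +1590 days → 14 November 2014.
Appellate Stay Credit: +117 days → 11 March 2015.
Response Delay Deduction: −329 days → 16 April 2014.

2014-04-16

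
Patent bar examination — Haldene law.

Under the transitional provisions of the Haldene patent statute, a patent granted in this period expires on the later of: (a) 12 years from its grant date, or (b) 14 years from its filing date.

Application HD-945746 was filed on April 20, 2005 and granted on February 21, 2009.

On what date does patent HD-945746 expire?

February 21, 2021

(a) grant + 12 years → 21 February 2021.
(b) filing + 14 years → 20 April 2019.
Later of the two: 21 February 2021.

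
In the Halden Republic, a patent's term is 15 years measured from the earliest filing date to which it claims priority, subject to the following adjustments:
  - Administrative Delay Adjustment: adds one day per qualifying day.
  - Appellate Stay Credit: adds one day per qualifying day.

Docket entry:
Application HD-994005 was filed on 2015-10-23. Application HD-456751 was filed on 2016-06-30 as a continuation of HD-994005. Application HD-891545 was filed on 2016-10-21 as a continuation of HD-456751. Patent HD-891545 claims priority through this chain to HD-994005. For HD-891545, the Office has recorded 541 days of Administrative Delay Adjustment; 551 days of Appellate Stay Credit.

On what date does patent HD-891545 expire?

October 19, 2033

Earliest priority filing: 23 October 2015.
Base term: 23 October 2015 + 15 years → 23 October 2030.
Administrative Delay Adjustment: +541 days → 16 April 2032.
Appellate Stay Credit: +551 days → 19 October 2033.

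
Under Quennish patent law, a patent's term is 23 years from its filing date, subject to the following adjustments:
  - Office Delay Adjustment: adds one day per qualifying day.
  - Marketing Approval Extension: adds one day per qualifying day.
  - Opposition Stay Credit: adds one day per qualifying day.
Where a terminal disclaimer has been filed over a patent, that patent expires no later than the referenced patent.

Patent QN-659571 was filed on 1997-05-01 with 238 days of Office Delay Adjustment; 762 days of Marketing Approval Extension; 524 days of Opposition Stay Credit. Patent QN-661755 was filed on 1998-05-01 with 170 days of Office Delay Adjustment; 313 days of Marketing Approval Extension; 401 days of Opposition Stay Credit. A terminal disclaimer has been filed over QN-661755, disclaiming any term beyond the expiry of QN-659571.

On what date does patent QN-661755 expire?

Natural term of QN-661755:
  Base: filing + 23 years → 1 May 2021.
  Office Delay Adjustment: +170 days → 18 October 2021.
  Marketing Approval Extension: +313 days → 27 August 2022.
  Opposition Stay Credit: +401 days → 2 October 2023.
Expiry of referenced patent QN-659571:
  Base: filing + 23 years → 1 May 2020.
  Office Delay Adjustment: +238 days → 25 December 2020.
  Marketing Approval Extension: +762 days → 26 January 2023.
  Opposition Stay Credit: +524 days → 3 July 2024.
Terminal disclaimer: QN-661755 expires on the earlier of 2 October 2023 and 3 July 2024.

2023-10-02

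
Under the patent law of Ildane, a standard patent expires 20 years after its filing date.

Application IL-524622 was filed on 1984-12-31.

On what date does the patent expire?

2004-12-31

Filing date + 20 years → 31 December 2004.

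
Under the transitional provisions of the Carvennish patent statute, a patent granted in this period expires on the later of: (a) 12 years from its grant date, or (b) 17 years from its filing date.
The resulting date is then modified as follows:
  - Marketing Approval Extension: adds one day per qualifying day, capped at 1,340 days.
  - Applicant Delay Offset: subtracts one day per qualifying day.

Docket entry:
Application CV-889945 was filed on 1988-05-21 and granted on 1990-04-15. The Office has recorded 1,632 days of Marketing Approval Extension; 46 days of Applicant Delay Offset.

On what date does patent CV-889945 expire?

December 5, 2008

(a) grant + 12 years → 15 April 2002.
(b) filing + 17 years → 21 May 2005.
Later of the two: 21 May 2005.
Marketing Approval Extension: 1632 days claimed exceeds the 1340-day cap, so +1340 days → 20 January 2009.
Applicant Delay Offset: −46 days → 5 December 2008.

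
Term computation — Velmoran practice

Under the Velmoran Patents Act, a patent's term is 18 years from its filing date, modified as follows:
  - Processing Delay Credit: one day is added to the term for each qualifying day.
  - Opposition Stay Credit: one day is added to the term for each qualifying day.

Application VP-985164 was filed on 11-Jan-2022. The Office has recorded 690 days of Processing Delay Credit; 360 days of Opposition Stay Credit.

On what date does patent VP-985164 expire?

2042-11-26

Base term: filing date + 18 years → 11 January 2040.
Processing Delay Credit: +690 days → 1 December 2041.
Opposition Stay Credit: +360 days → 26 November 2042.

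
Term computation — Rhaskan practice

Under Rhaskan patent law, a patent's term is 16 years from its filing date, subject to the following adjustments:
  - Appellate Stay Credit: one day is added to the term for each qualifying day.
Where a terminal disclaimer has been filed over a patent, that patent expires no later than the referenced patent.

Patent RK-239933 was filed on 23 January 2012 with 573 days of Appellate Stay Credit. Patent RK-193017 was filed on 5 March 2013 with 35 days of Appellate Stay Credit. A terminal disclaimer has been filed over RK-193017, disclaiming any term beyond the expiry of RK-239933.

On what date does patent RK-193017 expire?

April 9, 2029

Natural term of RK-193017:
  Base: filing + 16 years → 5 March 2029.
  Appellate Stay Credit: +35 days → 9 April 2029.
Expiry of referenced patent RK-239933:
  Base: filing + 16 years → 23 January 2028.
  Appellate Stay Credit: +573 days → 18 August 2029.
Terminal disclaimer: RK-193017 expires on the earlier of 9 April 2029 and 18 August 2029.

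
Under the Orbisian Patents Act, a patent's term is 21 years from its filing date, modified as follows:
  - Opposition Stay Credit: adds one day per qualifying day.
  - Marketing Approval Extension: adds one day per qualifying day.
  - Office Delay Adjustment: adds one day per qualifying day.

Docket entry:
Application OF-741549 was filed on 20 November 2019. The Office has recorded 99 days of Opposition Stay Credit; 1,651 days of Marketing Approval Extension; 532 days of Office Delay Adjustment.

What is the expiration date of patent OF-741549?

Base term: filing date + 21 years → 20 November 2040.
Opposition Stay Credit: +99 days → 27 February 2041.
Marketing Approval Extension: +1651 days → 5 September 2045.
Office Delay Adjustment: +532 days → 19 February 2047.

February 19, 2047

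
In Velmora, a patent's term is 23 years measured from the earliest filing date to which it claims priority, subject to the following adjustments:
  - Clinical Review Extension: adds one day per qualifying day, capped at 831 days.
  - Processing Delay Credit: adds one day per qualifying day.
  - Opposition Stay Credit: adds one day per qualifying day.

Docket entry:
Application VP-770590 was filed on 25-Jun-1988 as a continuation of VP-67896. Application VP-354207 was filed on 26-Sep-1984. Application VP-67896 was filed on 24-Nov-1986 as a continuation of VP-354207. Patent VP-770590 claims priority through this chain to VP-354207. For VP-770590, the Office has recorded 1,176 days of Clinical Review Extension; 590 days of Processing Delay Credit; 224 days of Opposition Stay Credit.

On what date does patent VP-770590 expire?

2012-03-28

Earliest priority filing: 26 September 1984.
Base term: 26 September 1984 + 23 years → 26 September 2007.
Clinical Review Extension: 1176 days claimed exceeds the 831-day cap, so +831 days → 4 January 2010.
Processing Delay Credit: +590 days → 17 August 2011.
Opposition Stay Credit: +224 days → 28 March 2012.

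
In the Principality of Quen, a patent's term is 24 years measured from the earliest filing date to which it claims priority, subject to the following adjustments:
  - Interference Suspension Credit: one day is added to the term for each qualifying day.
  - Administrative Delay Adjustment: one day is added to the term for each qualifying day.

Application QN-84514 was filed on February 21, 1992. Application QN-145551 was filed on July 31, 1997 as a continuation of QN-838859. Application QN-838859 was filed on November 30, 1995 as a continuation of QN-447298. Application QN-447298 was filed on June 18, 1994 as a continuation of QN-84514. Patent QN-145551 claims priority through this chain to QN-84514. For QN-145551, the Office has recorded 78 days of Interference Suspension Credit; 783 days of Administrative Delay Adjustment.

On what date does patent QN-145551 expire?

2018-07-01

Earliest priority filing: 21 February 1992.
Base term: 21 February 1992 + 24 years → 21 February 2016.
Interference Suspension Credit: +78 days → 9 May 2016.
Administrative Delay Adjustment: +783 days → 1 July 2018.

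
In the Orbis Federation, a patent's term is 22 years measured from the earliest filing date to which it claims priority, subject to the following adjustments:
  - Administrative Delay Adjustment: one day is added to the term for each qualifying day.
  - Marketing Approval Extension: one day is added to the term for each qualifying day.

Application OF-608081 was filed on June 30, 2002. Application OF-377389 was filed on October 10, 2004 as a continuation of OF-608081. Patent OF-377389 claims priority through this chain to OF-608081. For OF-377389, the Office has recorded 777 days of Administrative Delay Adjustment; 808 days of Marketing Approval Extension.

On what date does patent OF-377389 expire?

Earliest priority filing: 30 June 2002.
Base term: 30 June 2002 + 22 years → 30 June 2024.
Administrative Delay Adjustment: +777 days → 16 August 2026.
Marketing Approval Extension: +808 days → 1 November 2028.

November 1, 2028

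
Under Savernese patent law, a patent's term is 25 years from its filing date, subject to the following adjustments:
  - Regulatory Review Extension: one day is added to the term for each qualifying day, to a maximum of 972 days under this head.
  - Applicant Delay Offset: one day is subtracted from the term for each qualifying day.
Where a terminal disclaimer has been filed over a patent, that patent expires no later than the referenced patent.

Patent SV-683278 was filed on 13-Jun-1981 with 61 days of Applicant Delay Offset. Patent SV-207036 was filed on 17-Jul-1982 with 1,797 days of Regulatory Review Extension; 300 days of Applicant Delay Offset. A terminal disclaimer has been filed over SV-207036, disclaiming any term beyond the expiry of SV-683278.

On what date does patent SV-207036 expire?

2006-04-13

Natural term of SV-207036:
  Base: filing + 25 years → 17 July 2007.
  Regulatory Review Extension: 1797 days claimed exceeds the 972-day cap, so +972 days → 15 March 2010.
  Applicant Delay Offset: −300 days → 19 May 2009.
Expiry of referenced patent SV-683278:
  Base: filing + 25 years → 13 June 2006.
  Applicant Delay Offset: −61 days → 13 April 2006.
Terminal disclaimer: SV-207036 expires on the earlier of 19 May 2009 and 13 April 2006.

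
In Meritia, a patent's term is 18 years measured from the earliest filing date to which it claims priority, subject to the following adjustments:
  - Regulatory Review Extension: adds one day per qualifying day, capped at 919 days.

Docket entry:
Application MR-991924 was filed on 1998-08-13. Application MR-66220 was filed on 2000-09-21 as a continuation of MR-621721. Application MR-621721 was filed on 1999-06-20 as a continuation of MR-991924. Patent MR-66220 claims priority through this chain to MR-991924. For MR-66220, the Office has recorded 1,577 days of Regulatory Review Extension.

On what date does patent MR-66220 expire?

Earliest priority filing: 13 August 1998.
Base term: 13 August 1998 + 18 years → 13 August 2016.
Regulatory Review Extension: 1577 days claimed exceeds the 919-day cap, so +919 days → 18 February 2019.

February 18, 2019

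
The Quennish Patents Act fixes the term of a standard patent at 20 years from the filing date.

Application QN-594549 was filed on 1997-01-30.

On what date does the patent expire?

2017-01-30

Filing date + 20 years → 30 January 2017.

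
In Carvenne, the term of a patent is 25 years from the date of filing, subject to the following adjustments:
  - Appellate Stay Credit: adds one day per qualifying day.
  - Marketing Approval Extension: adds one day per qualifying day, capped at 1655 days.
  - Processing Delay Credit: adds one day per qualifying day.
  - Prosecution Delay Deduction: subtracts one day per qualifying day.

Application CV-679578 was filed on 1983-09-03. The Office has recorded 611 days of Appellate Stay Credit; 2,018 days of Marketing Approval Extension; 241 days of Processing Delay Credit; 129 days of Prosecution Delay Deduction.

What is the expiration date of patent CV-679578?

2015-03-09

Base term: filing date + 25 years → 3 September 2008.
Appellate Stay Credit: +611 days → 7 May 2010.
Marketing Approval Extension: 2018 days claimed exceeds the 1655-day cap, so +1655 days → 17 November 2014.
Processing Delay Credit: +241 days → 16 July 2015.
Prosecution Delay Deduction: −129 days → 9 March 2015.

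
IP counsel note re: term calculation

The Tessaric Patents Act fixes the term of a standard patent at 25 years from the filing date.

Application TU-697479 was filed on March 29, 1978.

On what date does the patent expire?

2003-03-29

Filing date + 25 years → 29 March 2003.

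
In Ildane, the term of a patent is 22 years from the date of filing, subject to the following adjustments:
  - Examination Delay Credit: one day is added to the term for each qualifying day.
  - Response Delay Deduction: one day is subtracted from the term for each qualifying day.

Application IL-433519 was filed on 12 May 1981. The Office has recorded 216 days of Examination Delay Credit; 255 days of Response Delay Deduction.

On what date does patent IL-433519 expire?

2003-04-03

Base term: filing date + 22 years → 12 May 2003.
Examination Delay Credit: +216 days → 14 December 2003.
Response Delay Deduction: −255 days → 3 April 2003.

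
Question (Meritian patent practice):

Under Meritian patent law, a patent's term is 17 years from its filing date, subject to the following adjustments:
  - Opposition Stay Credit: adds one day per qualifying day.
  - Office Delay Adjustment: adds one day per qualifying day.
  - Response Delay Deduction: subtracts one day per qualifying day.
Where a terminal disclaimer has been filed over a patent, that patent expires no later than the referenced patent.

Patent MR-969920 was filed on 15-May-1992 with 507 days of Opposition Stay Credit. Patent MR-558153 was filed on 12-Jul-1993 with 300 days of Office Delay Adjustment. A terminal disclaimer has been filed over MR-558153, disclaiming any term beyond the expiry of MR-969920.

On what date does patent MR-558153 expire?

Natural term of MR-558153:
  Base: filing + 17 years → 12 July 2010.
  Office Delay Adjustment: +300 days → 8 May 2011.
Expiry of referenced patent MR-969920:
  Base: filing + 17 years → 15 May 2009.
  Opposition Stay Credit: +507 days → 4 October 2010.
Terminal disclaimer: MR-558153 expires on the earlier of 8 May 2011 and 4 October 2010.

2010-10-04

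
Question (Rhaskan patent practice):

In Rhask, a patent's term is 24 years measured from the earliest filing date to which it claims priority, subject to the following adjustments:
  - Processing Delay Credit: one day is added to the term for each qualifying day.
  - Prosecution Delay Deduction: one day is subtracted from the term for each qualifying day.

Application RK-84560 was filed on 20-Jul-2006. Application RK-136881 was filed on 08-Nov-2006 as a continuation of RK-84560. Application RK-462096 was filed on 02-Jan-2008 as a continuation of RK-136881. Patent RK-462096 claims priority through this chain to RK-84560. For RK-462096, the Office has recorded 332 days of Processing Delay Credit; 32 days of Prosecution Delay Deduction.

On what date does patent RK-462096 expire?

Earliest priority filing: 20 July 2006.
Base term: 20 July 2006 + 24 years → 20 July 2030.
Processing Delay Credit: +332 days → 17 June 2031.
Prosecution Delay Deduction: −32 days → 16 May 2031.

2031-05-16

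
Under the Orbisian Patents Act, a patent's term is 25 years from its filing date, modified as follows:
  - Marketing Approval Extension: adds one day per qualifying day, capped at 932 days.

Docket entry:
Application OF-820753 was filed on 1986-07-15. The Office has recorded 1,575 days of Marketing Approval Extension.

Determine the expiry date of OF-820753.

2014-02-01

Base term: filing date + 25 years → 15 July 2011.
Marketing Approval Extension: 1575 days claimed exceeds the 932-day cap, so +932 days → 1 February 2014.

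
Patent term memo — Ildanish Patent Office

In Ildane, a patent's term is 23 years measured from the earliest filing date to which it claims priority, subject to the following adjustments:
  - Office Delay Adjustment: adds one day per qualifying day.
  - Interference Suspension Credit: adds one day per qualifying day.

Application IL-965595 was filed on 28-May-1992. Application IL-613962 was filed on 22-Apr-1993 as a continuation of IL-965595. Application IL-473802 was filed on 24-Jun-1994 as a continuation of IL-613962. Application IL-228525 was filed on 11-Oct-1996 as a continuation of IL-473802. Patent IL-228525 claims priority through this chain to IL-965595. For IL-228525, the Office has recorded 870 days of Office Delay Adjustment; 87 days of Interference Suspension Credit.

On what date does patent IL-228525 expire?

January 9, 2018

Earliest priority filing: 28 May 1992.
Base term: 28 May 1992 + 23 years → 28 May 2015.
Office Delay Adjustment: +870 days → 14 October 2017.
Interference Suspension Credit: +87 days → 9 January 2018.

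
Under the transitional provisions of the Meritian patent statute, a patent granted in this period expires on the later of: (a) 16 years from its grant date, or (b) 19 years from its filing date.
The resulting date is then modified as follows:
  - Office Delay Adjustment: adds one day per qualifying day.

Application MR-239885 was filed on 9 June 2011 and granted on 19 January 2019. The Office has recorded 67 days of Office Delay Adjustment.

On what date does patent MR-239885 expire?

(a) grant + 16 years → 19 January 2035.
(b) filing + 19 years → 9 June 2030.
Later of the two: 19 January 2035.
Office Delay Adjustment: +67 days → 27 March 2035.

2035-03-27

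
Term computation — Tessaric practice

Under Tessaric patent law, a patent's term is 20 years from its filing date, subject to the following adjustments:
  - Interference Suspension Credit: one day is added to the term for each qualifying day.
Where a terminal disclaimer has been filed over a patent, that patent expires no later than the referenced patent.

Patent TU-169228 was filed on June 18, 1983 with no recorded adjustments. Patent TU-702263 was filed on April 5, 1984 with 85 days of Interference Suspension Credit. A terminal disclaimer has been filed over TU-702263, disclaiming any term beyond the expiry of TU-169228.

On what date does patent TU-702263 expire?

June 18, 2003

Natural term of TU-702263:
  Base: filing + 20 years → 5 April 2004.
  Interference Suspension Credit: +85 days → 29 June 2004.
Expiry of referenced patent TU-169228:
  Base: filing + 20 years → 18 June 2003.
Terminal disclaimer: TU-702263 expires on the earlier of 29 June 2004 and 18 June 2003.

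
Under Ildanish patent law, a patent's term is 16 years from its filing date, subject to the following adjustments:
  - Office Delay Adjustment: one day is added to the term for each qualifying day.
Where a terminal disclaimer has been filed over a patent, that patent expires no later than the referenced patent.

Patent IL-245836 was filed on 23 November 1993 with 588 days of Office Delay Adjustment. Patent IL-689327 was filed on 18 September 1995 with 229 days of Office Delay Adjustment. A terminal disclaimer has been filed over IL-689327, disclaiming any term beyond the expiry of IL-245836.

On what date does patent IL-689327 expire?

Natural term of IL-689327:
  Base: filing + 16 years → 18 September 2011.
  Office Delay Adjustment: +229 days → 4 May 2012.
Expiry of referenced patent IL-245836:
  Base: filing + 16 years → 23 November 2009.
  Office Delay Adjustment: +588 days → 4 July 2011.
Terminal disclaimer: IL-689327 expires on the earlier of 4 May 2012 and 4 July 2011.

July 4, 2011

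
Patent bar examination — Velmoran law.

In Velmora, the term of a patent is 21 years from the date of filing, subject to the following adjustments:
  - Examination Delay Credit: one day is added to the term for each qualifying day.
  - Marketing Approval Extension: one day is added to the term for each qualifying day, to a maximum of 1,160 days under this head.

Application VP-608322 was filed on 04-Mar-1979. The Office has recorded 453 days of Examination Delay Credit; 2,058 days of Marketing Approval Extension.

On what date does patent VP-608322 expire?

Base term: filing date + 21 years → 4 March 2000.
Examination Delay Credit: +453 days → 31 May 2001.
Marketing Approval Extension: 2058 days claimed exceeds the 1160-day cap, so +1160 days → 3 August 2004.

2004-08-03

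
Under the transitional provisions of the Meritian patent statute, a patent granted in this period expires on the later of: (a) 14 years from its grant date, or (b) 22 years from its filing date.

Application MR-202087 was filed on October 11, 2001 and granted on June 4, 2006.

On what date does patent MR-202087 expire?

October 11, 2023

(a) grant + 14 years → 4 June 2020.
(b) filing + 22 years → 11 October 2023.
Later of the two: 11 October 2023.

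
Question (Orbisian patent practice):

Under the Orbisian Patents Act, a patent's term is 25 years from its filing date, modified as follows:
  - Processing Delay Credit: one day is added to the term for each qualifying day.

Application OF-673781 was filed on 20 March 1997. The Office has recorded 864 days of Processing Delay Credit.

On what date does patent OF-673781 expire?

2024-07-31

Base term: filing date + 25 years → 20 March 2022.
Processing Delay Credit: +864 days → 31 July 2024.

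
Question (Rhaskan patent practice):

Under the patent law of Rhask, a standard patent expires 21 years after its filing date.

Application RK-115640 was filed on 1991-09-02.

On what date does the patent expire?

Filing date + 21 years → 2 September 2012.

2012-09-02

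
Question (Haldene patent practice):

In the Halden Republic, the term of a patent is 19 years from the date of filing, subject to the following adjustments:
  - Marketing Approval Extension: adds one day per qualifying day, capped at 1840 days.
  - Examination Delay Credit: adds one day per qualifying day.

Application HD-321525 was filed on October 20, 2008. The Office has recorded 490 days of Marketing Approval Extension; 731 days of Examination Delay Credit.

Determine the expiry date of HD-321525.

Base term: filing date + 19 years → 20 October 2027.
Marketing Approval Extension: 490 days (within the 1840-day cap) → +490 days → 21 February 2029.
Examination Delay Credit: +731 days → 22 February 2031.

2031-02-22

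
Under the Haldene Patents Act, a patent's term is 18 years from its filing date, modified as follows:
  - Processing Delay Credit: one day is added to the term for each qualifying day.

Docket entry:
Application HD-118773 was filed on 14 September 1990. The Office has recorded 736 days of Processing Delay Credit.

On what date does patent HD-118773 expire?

Base term: filing date + 18 years → 14 September 2008.
Processing Delay Credit: +736 days → 20 September 2010.

2010-09-20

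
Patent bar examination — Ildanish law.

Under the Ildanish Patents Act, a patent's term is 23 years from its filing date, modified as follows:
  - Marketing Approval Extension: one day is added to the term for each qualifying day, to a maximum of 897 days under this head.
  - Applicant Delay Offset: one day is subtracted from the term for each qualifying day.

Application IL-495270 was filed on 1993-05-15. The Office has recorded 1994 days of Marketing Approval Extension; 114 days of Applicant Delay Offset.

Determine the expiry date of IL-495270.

2018-07-07

Base term: filing date + 23 years → 15 May 2016.
Marketing Approval Extension: 1994 days claimed exceeds the 897-day cap, so +897 days → 29 October 2018.
Applicant Delay Offset: −114 days → 7 July 2018.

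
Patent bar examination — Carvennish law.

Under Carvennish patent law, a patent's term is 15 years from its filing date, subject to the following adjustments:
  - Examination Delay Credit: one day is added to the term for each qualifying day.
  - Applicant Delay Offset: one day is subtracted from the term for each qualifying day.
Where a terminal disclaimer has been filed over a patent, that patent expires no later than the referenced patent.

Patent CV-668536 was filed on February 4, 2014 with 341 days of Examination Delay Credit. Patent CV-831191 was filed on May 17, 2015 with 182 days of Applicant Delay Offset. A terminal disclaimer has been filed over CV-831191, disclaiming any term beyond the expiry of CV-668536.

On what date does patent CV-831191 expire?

2029-11-16

Natural term of CV-831191:
  Base: filing + 15 years → 17 May 2030.
  Applicant Delay Offset: −182 days → 16 November 2029.
Expiry of referenced patent CV-668536:
  Base: filing + 15 years → 4 February 2029.
  Examination Delay Credit: +341 days → 11 January 2030.
Terminal disclaimer: CV-831191 expires on the earlier of 16 November 2029 and 11 January 2030.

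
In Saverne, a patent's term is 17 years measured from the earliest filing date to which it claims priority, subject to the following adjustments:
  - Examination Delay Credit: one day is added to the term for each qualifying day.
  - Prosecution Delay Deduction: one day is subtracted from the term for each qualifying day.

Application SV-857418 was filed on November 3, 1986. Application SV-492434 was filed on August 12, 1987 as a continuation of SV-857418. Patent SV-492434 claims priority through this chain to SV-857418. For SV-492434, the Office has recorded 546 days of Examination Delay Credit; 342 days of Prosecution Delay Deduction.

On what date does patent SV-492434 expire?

2004-05-25

Earliest priority filing: 3 November 1986.
Base term: 3 November 1986 + 17 years → 3 November 2003.
Examination Delay Credit: +546 days → 2 May 2005.
Prosecution Delay Deduction: −342 days → 25 May 2004.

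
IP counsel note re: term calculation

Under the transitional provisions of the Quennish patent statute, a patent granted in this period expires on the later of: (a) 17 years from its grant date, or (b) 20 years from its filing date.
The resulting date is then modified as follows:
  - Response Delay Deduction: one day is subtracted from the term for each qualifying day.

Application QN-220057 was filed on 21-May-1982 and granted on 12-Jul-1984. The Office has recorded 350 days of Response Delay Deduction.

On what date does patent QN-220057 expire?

2001-06-05

(a) grant + 17 years → 12 July 2001.
(b) filing + 20 years → 21 May 2002.
Later of the two: 21 May 2002.
Response Delay Deduction: −350 days → 5 June 2001.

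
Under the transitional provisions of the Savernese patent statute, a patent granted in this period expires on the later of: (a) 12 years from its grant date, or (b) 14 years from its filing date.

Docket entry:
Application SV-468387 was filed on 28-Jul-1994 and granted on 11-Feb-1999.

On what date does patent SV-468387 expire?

2011-02-11

(a) grant + 12 years → 11 February 2011.
(b) filing + 14 years → 28 July 2008.
Later of the two: 11 February 2011.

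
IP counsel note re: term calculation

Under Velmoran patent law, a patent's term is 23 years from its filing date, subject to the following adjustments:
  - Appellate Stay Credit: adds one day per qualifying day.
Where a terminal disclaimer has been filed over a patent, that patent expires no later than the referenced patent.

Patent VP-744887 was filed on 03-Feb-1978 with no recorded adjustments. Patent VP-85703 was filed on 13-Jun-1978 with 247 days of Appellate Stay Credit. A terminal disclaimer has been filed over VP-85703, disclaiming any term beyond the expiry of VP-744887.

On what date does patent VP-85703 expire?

Natural term of VP-85703:
  Base: filing + 23 years → 13 June 2001.
  Appellate Stay Credit: +247 days → 15 February 2002.
Expiry of referenced patent VP-744887:
  Base: filing + 23 years → 3 February 2001.
Terminal disclaimer: VP-85703 expires on the earlier of 15 February 2002 and 3 February 2001.

2001-02-03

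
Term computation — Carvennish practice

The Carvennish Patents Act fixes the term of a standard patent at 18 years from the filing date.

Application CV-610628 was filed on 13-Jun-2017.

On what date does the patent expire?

2035-06-13

Filing date + 18 years → 13 June 2035.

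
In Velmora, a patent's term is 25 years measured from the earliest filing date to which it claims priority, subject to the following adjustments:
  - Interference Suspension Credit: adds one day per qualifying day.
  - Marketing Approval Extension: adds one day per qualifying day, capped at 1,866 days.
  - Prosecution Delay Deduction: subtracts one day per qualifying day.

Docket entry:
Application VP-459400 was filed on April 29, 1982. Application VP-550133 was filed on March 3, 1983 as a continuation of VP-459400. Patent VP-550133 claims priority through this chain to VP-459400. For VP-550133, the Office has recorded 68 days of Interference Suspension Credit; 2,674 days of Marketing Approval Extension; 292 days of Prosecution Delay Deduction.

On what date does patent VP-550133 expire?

2011-10-27

Earliest priority filing: 29 April 1982.
Base term: 29 April 1982 + 25 years → 29 April 2007.
Interference Suspension Credit: +68 days → 6 July 2007.
Marketing Approval Extension: 2674 days claimed exceeds the 1866-day cap, so +1866 days → 14 August 2012.
Prosecution Delay Deduction: −292 days → 27 October 2011.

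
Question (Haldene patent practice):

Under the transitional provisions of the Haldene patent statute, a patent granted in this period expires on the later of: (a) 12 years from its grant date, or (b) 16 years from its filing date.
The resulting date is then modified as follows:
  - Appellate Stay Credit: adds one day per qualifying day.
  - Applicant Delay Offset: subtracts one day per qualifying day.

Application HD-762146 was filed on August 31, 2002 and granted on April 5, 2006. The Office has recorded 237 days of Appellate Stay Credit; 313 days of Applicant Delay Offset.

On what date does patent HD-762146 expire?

June 16, 2018

(a) grant + 12 years → 5 April 2018.
(b) filing + 16 years → 31 August 2018.
Later of the two: 31 August 2018.
Appellate Stay Credit: +237 days → 25 April 2019.
Applicant Delay Offset: −313 days → 16 June 2018.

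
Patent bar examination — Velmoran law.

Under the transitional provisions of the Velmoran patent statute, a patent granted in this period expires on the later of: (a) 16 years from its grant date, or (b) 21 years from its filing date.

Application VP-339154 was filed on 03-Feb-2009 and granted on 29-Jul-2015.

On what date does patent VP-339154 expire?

July 29, 2031

(a) grant + 16 years → 29 July 2031.
(b) filing + 21 years → 3 February 2030.
Later of the two: 29 July 2031.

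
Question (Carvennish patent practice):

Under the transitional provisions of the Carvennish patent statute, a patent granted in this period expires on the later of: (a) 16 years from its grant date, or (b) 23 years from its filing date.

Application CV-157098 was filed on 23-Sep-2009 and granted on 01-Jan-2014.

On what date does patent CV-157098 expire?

(a) grant + 16 years → 1 January 2030.
(b) filing + 23 years → 23 September 2032.
Later of the two: 23 September 2032.

September 23, 2032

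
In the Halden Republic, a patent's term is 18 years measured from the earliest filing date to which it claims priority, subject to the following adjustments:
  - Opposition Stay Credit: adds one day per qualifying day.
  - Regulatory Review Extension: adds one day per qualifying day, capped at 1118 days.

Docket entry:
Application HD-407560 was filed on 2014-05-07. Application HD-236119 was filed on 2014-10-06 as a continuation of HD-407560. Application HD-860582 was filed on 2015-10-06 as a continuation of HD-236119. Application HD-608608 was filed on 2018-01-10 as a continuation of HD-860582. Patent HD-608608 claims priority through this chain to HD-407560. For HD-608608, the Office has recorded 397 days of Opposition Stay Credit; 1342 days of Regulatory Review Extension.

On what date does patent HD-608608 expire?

2036-06-30

Earliest priority filing: 7 May 2014.
Base term: 7 May 2014 + 18 years → 7 May 2032.
Opposition Stay Credit: +397 days → 8 June 2033.
Regulatory Review Extension: 1342 days claimed exceeds the 1118-day cap, so +1118 days → 30 June 2036.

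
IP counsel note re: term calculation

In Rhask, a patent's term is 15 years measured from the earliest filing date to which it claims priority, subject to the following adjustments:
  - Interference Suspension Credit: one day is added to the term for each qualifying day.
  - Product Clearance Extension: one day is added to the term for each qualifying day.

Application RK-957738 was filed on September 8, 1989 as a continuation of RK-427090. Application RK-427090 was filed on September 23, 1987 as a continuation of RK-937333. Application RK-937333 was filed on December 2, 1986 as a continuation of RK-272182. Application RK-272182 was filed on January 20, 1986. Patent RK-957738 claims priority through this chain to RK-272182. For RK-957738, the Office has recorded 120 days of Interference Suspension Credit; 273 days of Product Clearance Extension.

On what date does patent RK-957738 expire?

2002-02-17

Earliest priority filing: 20 January 1986.
Base term: 20 January 1986 + 15 years → 20 January 2001.
Interference Suspension Credit: +120 days → 20 May 2001.
Product Clearance Extension: +273 days → 17 February 2002.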